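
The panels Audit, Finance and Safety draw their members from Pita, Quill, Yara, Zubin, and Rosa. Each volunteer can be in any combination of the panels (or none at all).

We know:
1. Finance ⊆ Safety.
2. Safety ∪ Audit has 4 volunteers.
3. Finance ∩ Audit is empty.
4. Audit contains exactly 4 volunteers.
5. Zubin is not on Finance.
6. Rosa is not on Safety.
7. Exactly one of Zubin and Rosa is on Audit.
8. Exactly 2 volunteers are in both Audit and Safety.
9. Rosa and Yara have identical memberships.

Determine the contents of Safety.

Safety = {Pita, Quill}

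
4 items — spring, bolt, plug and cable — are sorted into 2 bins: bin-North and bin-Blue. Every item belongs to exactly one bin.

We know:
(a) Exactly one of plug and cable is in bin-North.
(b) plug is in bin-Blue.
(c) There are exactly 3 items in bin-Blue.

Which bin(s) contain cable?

From (b): plug ∈ bin-Blue.
(a) (exactly one): cable ∈ bin-North.
(c): only 3 candidates remain for bin-Blue, so all are in.

cable: bin-North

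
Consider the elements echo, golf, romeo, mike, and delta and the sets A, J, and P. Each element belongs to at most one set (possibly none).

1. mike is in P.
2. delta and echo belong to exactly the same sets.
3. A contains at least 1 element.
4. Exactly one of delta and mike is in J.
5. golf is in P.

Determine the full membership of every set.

A = {romeo}; J = {delta, echo}; P = {golf, mike}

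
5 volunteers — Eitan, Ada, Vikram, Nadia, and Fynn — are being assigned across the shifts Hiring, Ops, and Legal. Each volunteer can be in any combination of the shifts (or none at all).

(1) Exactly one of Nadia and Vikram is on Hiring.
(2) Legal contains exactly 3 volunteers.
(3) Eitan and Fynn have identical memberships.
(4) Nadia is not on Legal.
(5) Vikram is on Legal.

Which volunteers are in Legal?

Legal = {Eitan, Fynn, Vikram}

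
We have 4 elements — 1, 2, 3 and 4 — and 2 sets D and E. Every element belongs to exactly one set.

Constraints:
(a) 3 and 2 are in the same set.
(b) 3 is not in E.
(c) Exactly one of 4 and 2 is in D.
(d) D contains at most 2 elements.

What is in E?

E = {1, 4}

From (b): 3 ∉ E.
(a): 2 matches 3: 2 ∉ E.
Only one set left: 2 ∈ D.
Only one set left: 3 ∈ D.
(c) (exactly one): 4 ∉ D.
(d): D already has 2, so the rest are out.
Only one set left: 1 ∈ E.
Only one set left: 4 ∈ E.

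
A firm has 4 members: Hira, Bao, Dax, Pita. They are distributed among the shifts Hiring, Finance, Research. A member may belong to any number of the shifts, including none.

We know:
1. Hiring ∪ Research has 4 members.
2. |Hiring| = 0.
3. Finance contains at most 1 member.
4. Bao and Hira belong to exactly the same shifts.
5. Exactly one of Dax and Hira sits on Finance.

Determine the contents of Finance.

Finance = {Dax}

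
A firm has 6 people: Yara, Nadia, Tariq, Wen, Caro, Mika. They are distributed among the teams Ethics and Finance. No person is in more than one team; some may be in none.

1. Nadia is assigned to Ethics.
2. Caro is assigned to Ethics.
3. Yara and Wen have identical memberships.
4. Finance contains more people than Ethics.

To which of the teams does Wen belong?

Wen: Finance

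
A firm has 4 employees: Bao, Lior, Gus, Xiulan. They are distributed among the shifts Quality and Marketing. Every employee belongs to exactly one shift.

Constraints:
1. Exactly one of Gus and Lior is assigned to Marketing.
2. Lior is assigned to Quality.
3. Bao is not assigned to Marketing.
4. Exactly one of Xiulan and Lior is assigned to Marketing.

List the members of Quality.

Quality = {Bao, Lior}

From (2): Lior ∈ Quality.
From (3): Bao ∉ Marketing.
(1) (exactly one): Gus ∈ Marketing.
(4) (exactly one): Xiulan ∈ Marketing.
Only one shift left: Bao ∈ Quality.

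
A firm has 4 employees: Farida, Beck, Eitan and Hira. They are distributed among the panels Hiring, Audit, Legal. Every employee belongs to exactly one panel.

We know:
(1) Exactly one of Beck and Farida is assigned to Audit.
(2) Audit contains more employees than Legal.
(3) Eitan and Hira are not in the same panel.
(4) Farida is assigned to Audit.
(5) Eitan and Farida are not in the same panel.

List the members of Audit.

From (4): Farida ∈ Audit.
(1) (exactly one): Beck ∉ Audit.
(5): Eitan ∉ Audit.
Suppose Hira ∉ Audit: no assignment then satisfies all the clues, so Hira ∈ Audit.

Audit = {Farida, Hira}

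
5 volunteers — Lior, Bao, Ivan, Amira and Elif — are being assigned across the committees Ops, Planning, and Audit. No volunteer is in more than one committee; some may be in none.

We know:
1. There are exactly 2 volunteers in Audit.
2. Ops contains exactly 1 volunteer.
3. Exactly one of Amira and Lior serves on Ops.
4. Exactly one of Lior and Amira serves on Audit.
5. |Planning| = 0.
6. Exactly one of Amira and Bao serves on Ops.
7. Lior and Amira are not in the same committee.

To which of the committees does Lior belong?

Lior: Audit

(5): Planning already has 0, so the rest are out.
Suppose Lior ∈ Ops: no assignment then satisfies all the clues, so Lior ∉ Ops.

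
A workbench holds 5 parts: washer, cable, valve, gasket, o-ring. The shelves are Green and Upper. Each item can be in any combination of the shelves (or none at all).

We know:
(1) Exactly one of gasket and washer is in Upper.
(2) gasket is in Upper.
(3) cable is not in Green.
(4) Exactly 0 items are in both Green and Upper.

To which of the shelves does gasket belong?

gasket: Upper

From (2): gasket ∈ Upper.
From (3): cable ∉ Green.
(1) (exactly one): washer ∉ Upper.
Suppose gasket ∈ Green: no assignment then satisfies all the clues, so gasket ∉ Green.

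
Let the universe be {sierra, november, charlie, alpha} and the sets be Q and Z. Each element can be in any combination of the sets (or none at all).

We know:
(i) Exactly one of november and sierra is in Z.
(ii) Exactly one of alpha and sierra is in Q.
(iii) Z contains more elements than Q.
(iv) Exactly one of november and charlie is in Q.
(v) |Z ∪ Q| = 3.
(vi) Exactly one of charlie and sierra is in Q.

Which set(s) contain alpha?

alpha: Q, Z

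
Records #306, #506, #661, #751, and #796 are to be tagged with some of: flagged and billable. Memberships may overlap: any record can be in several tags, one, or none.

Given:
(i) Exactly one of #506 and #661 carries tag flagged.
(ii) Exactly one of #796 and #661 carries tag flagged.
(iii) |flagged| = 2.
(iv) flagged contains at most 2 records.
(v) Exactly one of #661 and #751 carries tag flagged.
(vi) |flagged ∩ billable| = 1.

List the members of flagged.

flagged = {#306, #661}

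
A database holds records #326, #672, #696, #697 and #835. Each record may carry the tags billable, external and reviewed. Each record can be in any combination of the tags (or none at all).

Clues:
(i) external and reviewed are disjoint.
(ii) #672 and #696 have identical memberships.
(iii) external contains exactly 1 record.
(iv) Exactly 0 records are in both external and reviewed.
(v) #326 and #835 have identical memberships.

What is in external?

external = {#697}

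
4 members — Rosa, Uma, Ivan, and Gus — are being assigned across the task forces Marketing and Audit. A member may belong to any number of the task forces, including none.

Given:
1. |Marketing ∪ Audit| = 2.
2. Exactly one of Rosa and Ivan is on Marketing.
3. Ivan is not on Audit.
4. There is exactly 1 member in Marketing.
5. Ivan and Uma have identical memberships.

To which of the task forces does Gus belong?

From (3): Ivan ∉ Audit.
(5): Uma matches Ivan: Uma ∉ Audit.
Suppose Gus ∈ Marketing: no assignment then satisfies all the clues, so Gus ∉ Marketing.

Gus: Audit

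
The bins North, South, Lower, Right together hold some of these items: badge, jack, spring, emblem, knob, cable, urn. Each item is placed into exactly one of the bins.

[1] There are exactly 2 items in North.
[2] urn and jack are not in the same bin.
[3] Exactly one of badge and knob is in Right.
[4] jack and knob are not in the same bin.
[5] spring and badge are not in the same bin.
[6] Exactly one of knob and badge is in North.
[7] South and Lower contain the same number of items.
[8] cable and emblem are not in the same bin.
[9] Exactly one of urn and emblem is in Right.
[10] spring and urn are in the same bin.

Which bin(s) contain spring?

spring: Right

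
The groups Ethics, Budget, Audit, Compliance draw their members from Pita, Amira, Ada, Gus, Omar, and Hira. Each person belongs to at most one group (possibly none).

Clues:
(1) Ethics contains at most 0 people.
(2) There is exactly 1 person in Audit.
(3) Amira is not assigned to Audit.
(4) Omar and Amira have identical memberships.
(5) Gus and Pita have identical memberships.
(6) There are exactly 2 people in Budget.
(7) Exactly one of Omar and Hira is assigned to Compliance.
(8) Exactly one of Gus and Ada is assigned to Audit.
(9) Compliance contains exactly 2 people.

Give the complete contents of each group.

Ethics = {}; Budget = {Gus, Pita}; Audit = {Ada}; Compliance = {Amira, Omar}

From (3): Amira ∉ Audit.
(1): Ethics already has 0, so the rest are out.
(4): Omar matches Amira: Omar ∉ Audit.
Suppose Pita ∉ Budget: no assignment then satisfies all the clues, so Pita ∈ Budget.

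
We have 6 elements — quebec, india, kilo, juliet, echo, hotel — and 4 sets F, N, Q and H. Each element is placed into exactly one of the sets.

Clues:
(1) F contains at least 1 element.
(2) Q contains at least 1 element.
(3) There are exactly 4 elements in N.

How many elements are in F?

1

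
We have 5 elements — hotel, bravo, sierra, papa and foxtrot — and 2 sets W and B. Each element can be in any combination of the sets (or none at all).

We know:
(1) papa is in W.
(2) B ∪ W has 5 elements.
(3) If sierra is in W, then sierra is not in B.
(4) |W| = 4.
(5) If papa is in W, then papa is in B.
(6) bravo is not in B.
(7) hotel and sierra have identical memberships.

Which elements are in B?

B = {foxtrot, papa}

From (1): papa ∈ W.
From (6): bravo ∉ B.
(5): papa ∈ B.
Suppose hotel ∈ B: no assignment then satisfies all the clues, so hotel ∉ B.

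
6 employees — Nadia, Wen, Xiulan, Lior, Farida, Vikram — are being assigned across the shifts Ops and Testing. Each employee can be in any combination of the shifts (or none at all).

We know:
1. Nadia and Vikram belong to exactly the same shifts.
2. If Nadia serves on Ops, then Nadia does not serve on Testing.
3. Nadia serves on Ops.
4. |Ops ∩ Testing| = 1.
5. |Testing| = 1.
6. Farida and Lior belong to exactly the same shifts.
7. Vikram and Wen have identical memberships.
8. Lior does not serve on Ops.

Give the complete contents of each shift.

Ops = {Nadia, Vikram, Wen, Xiulan}; Testing = {Xiulan}

From (3): Nadia ∈ Ops.
From (8): Lior ∉ Ops.
(1): Vikram matches Nadia: Vikram ∈ Ops.
(2): Nadia ∉ Testing.
(6): Farida matches Lior: Farida ∉ Ops.
(7): Wen matches Vikram: Wen ∈ Ops.
(1): Vikram matches Nadia: Vikram ∉ Testing.
(7): Wen matches Vikram: Wen ∉ Testing.
Suppose Xiulan ∉ Ops: no assignment then satisfies all the clues, so Xiulan ∈ Ops.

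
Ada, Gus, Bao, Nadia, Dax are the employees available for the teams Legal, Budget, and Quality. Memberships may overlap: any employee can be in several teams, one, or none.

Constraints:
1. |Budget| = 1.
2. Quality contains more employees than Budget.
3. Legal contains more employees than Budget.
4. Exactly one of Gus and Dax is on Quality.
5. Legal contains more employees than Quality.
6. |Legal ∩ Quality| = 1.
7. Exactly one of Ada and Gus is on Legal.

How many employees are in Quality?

2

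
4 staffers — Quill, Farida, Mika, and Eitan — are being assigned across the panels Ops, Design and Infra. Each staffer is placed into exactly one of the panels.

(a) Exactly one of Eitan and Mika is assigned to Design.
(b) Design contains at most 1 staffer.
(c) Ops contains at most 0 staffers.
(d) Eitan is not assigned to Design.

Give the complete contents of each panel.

Ops = {}; Design = {Mika}; Infra = {Eitan, Farida, Quill}

From (d): Eitan ∉ Design.
(a) (exactly one): Mika ∈ Design.
(b): Design already has 1, so the rest are out.
(c): Ops already has 0, so the rest are out.
Only one panel left: Quill ∈ Infra.
Only one panel left: Farida ∈ Infra.
Only one panel left: Eitan ∈ Infra.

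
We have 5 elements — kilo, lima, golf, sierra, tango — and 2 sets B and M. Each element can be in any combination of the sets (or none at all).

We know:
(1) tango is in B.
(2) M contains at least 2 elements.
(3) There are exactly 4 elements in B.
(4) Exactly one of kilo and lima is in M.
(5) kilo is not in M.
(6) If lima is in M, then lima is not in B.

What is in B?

From (1): tango ∈ B.
From (5): kilo ∉ M.
(4) (exactly one): lima ∈ M.
(6): lima ∉ B.
(3): only 4 candidates remain for B, so all are in.

B = {golf, kilo, sierra, tango}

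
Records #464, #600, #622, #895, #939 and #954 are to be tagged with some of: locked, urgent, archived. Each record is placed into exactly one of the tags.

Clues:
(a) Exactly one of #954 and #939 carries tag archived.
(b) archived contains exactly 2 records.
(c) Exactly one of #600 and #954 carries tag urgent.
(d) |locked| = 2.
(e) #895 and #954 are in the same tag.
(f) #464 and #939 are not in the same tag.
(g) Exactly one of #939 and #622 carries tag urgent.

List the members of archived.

archived = {#895, #954}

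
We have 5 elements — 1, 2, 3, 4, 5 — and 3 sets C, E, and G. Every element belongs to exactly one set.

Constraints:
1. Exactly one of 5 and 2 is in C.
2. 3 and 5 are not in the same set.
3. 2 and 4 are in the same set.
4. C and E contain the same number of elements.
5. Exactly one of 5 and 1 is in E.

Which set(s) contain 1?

1: E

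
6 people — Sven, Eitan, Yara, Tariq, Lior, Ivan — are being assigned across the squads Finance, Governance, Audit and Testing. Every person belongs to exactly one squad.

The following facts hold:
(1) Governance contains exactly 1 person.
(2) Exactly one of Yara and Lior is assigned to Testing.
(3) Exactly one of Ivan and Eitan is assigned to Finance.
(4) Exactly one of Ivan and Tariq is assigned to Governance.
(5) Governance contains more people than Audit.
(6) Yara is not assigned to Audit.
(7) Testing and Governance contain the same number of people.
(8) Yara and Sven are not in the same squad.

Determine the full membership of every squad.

From (6): Yara ∉ Audit.
Suppose Sven ∉ Finance: no assignment then satisfies all the clues, so Sven ∈ Finance.

Finance = {Eitan, Lior, Sven, Tariq}; Governance = {Ivan}; Audit = {}; Testing = {Yara}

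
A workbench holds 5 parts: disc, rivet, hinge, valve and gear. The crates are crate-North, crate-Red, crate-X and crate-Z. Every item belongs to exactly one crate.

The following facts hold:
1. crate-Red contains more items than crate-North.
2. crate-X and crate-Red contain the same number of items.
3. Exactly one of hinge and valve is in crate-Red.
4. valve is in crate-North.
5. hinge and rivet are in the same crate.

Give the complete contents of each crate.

crate-North = {valve}; crate-Red = {hinge, rivet}; crate-X = {disc, gear}; crate-Z = {}

From (4): valve ∈ crate-North.
(3) (exactly one): hinge ∈ crate-Red.
(5): rivet matches hinge: rivet ∉ crate-North.
(5): rivet matches hinge: rivet ∈ crate-Red.
Suppose disc ∈ crate-North: no assignment then satisfies all the clues, so disc ∉ crate-North.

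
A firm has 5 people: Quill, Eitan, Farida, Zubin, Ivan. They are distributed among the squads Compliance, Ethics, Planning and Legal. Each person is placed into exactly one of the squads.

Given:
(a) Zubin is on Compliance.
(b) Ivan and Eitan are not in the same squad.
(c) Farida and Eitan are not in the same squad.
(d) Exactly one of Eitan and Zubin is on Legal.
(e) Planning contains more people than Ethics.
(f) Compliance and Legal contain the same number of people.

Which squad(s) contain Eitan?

From (a): Zubin ∈ Compliance.
(d) (exactly one): Eitan ∈ Legal.
(b): Ivan ∉ Legal.
(c): Farida ∉ Legal.

Eitan: Legal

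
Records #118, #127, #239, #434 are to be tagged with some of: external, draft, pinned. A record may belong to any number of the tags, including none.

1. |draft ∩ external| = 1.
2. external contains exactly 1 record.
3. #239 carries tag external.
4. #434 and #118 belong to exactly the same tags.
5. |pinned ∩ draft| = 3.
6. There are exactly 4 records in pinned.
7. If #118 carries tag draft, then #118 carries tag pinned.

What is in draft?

draft = {#118, #239, #434}

From (3): #239 ∈ external.
(2): external already has 1, so the rest are out.
(6): only 4 candidates remain for pinned, so all are in.
Suppose #118 ∉ draft: no assignment then satisfies all the clues, so #118 ∈ draft.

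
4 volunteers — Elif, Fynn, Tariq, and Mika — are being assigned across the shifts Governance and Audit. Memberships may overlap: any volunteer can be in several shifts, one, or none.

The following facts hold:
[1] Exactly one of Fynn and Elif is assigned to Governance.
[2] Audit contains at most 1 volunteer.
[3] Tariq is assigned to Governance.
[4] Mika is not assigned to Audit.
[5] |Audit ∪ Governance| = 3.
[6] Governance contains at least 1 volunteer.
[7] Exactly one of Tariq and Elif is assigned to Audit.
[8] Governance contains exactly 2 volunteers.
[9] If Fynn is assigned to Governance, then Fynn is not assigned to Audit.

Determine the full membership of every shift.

Governance = {Fynn, Tariq}; Audit = {Elif}

From (3): Tariq ∈ Governance.
From (4): Mika ∉ Audit.
Suppose Elif ∈ Governance: no assignment then satisfies all the clues, so Elif ∉ Governance.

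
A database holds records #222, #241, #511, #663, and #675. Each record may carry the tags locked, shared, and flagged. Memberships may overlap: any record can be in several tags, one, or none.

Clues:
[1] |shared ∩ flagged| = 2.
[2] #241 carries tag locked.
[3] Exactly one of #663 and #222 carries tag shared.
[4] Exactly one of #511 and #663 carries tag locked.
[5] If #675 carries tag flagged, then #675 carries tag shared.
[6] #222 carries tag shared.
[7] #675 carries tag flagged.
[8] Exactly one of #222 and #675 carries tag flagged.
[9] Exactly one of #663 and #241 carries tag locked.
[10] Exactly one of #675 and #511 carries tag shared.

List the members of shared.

shared = {#222, #241, #675}

From (2): #241 ∈ locked.
From (6): #222 ∈ shared.
From (7): #675 ∈ flagged.
(3) (exactly one): #663 ∉ shared.
(5): #675 ∈ shared.
(8) (exactly one): #222 ∉ flagged.
(9) (exactly one): #663 ∉ locked.
(10) (exactly one): #511 ∉ shared.
(4) (exactly one): #511 ∈ locked.
Suppose #241 ∉ shared: no assignment then satisfies all the clues, so #241 ∈ shared.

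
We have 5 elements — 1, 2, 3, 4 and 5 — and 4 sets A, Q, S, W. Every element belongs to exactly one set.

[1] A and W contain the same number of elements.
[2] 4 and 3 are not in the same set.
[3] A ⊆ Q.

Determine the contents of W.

W = {}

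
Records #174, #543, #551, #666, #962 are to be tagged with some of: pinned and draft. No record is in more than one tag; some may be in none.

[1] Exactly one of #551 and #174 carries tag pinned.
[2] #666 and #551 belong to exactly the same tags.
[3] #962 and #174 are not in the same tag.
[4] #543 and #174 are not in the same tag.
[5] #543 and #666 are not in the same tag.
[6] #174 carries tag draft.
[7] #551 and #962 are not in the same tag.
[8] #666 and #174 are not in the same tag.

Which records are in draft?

draft = {#174}

From (6): #174 ∈ draft.
(1) (exactly one): #551 ∈ pinned.
(2): #666 matches #551: #666 ∈ pinned.
(3): #962 ∉ draft.
(4): #543 ∉ draft.
(5): #543 ∉ pinned.
(7): #962 ∉ pinned.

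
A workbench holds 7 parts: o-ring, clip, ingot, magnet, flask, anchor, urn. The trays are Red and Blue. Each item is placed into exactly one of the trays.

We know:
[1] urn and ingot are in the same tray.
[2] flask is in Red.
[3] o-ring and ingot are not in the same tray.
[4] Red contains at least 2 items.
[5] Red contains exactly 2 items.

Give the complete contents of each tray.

Red = {flask, o-ring}; Blue = {anchor, clip, ingot, magnet, urn}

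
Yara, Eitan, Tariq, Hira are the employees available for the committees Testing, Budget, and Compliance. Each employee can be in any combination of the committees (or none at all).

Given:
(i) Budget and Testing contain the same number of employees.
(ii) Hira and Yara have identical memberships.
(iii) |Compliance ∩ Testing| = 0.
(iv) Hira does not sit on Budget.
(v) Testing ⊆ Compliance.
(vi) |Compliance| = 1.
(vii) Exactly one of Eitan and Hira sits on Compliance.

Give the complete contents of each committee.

Testing = {}; Budget = {}; Compliance = {Eitan}

From (iv): Hira ∉ Budget.
(ii): Yara matches Hira: Yara ∉ Budget.
Suppose Yara ∈ Testing: no assignment then satisfies all the clues, so Yara ∉ Testing.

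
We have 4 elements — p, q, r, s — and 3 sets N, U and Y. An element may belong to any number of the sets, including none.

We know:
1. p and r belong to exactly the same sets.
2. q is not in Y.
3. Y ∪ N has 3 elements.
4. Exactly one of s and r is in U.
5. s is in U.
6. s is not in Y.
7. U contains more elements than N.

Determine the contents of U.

U = {q, s}

From (2): q ∉ Y.
From (5): s ∈ U.
From (6): s ∉ Y.
(4) (exactly one): r ∉ U.
(1): p matches r: p ∉ U.
Suppose q ∉ U: no assignment then satisfies all the clues, so q ∈ U.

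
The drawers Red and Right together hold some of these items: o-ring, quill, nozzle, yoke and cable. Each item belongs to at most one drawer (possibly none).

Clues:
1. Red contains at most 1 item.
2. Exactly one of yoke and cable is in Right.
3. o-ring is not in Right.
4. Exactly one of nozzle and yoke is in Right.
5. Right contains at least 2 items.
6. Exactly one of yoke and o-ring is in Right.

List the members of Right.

Right = {quill, yoke}

From (3): o-ring ∉ Right.
(6) (exactly one): yoke ∈ Right.
(2) (exactly one): cable ∉ Right.
(4) (exactly one): nozzle ∉ Right.
(5): only 2 candidates remain for Right, so all are in.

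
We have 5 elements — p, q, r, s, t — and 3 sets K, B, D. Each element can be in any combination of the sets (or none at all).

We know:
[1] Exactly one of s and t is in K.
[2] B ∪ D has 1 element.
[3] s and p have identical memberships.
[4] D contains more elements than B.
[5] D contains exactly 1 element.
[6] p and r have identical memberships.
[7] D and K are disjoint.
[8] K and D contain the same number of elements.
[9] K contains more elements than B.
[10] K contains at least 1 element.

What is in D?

D = {q}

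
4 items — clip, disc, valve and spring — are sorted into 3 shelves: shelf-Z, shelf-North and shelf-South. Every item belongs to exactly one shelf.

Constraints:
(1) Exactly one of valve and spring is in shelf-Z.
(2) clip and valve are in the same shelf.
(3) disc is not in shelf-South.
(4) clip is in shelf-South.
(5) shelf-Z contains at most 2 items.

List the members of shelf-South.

From (3): disc ∉ shelf-South.
From (4): clip ∈ shelf-South.
(2): valve matches clip: valve ∉ shelf-Z.
(2): valve matches clip: valve ∉ shelf-North.
(2): valve matches clip: valve ∈ shelf-South.
(1) (exactly one): spring ∈ shelf-Z.

shelf-South = {clip, valve}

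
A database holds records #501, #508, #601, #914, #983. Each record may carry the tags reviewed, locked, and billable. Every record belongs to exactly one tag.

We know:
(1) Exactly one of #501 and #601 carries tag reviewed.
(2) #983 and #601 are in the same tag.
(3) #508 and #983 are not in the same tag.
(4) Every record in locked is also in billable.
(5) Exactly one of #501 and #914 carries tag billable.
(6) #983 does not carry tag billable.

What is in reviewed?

From (6): #983 ∉ billable.
(2): #601 matches #983: #601 ∉ billable.
(4) contrapositive: #601 ∉ locked.
(4) contrapositive: #983 ∉ locked.
Only one tag left: #601 ∈ reviewed.
Only one tag left: #983 ∈ reviewed.
(1) (exactly one): #501 ∉ reviewed.
(3): #508 ∉ reviewed.
Suppose #914 ∉ reviewed: no assignment then satisfies all the clues, so #914 ∈ reviewed.

reviewed = {#601, #914, #983}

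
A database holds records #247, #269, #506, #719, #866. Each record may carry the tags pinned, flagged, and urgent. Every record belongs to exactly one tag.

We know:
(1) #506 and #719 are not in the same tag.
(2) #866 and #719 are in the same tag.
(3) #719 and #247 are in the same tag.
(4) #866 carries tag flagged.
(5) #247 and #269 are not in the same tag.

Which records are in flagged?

flagged = {#247, #719, #866}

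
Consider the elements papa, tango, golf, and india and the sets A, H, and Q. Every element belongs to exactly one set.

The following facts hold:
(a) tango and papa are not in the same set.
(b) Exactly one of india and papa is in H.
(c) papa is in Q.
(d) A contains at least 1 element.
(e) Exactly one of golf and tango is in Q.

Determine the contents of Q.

Q = {golf, papa}

From (c): papa ∈ Q.
(a): tango ∉ Q.
(b) (exactly one): india ∈ H.
(e) (exactly one): golf ∈ Q.
(d): only 1 candidates remain for A, so all are in.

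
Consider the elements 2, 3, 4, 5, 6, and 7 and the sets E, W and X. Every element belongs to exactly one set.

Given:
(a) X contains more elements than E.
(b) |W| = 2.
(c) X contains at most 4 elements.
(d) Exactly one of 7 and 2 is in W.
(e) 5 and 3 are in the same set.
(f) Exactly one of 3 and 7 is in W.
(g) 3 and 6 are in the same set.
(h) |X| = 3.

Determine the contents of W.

W = {4, 7}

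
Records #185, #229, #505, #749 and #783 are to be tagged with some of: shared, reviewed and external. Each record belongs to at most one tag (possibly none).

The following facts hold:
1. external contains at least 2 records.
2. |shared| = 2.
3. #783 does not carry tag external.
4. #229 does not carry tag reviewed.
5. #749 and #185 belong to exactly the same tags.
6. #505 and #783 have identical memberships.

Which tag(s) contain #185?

#185: external

From (3): #783 ∉ external.
From (4): #229 ∉ reviewed.
(6): #505 matches #783: #505 ∉ external.
Suppose #185 ∈ shared: no assignment then satisfies all the clues, so #185 ∉ shared.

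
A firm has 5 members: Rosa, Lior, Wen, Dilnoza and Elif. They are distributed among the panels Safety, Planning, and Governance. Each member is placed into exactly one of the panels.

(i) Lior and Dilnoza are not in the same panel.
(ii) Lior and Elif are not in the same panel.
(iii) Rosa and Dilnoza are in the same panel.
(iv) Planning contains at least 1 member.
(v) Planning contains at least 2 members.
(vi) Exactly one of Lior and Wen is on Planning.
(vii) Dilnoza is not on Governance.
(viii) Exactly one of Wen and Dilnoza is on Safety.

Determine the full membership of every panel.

Safety = {Dilnoza, Rosa}; Planning = {Elif, Wen}; Governance = {Lior}

From (vii): Dilnoza ∉ Governance.
(iii): Rosa matches Dilnoza: Rosa ∉ Governance.
Suppose Rosa ∉ Safety: no assignment then satisfies all the clues, so Rosa ∈ Safety.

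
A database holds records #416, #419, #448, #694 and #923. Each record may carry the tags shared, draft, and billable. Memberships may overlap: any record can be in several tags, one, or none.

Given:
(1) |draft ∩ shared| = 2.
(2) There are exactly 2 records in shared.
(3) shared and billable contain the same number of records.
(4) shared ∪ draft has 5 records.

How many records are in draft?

5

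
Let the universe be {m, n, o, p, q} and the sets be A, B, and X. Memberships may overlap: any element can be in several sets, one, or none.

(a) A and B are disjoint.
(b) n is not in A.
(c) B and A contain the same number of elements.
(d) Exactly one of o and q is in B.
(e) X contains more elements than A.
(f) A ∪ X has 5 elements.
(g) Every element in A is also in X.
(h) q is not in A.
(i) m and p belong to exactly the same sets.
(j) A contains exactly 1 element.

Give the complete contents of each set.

A = {o}; B = {q}; X = {m, n, o, p, q}

From (b): n ∉ A.
From (h): q ∉ A.
Suppose m ∈ A: no assignment then satisfies all the clues, so m ∉ A.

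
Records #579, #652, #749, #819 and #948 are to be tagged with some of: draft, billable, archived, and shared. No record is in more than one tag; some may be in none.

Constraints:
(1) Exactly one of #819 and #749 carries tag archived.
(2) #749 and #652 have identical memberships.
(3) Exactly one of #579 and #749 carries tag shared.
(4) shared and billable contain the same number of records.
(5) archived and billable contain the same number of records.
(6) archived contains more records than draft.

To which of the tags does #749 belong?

#749: none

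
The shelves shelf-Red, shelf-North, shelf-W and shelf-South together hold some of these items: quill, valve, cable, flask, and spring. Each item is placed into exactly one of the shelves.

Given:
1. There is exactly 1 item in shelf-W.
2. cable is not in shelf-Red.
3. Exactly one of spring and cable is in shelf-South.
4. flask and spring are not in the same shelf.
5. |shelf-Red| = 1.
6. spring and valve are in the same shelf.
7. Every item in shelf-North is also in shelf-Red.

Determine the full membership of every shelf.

shelf-Red = {flask}; shelf-North = {}; shelf-W = {cable}; shelf-South = {quill, spring, valve}

From (2): cable ∉ shelf-Red.
(7) contrapositive: cable ∉ shelf-North.
Suppose quill ∈ shelf-Red: no assignment then satisfies all the clues, so quill ∉ shelf-Red.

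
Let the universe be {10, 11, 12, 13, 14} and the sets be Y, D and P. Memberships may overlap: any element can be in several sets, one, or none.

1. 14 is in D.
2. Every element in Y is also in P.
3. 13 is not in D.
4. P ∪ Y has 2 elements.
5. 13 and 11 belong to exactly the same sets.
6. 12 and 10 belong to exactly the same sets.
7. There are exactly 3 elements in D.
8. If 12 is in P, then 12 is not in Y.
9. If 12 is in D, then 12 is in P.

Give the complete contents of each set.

Y = {}; D = {10, 12, 14}; P = {10, 12}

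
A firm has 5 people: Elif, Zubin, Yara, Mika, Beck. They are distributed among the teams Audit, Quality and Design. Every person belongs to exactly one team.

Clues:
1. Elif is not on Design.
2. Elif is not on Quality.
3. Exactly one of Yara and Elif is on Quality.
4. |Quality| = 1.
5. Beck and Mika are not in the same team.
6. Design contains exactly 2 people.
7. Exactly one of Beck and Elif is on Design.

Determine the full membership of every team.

From (1): Elif ∉ Design.
From (2): Elif ∉ Quality.
(3) (exactly one): Yara ∈ Quality.
(4): Quality already has 1, so the rest are out.
(7) (exactly one): Beck ∈ Design.
Only one team left: Elif ∈ Audit.
(5): Mika ∉ Design.
(6): only 2 candidates remain for Design, so all are in.
Only one team left: Mika ∈ Audit.

Audit = {Elif, Mika}; Quality = {Yara}; Design = {Beck, Zubin}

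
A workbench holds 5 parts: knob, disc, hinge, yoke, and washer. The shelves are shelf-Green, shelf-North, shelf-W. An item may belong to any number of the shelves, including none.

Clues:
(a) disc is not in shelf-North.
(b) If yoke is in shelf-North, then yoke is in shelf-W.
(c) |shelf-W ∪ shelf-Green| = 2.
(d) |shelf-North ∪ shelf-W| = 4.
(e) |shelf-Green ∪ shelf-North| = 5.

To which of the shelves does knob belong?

From (a): disc ∉ shelf-North.
Suppose knob ∈ shelf-Green: no assignment then satisfies all the clues, so knob ∉ shelf-Green.

knob: shelf-North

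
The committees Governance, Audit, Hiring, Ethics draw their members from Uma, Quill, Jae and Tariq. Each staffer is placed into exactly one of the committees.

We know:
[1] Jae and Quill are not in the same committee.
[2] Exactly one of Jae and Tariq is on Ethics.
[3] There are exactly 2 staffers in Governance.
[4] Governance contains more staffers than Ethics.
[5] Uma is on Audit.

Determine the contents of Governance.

Governance = {Quill, Tariq}

From (5): Uma ∈ Audit.
Suppose Quill ∉ Governance: no assignment then satisfies all the clues, so Quill ∈ Governance.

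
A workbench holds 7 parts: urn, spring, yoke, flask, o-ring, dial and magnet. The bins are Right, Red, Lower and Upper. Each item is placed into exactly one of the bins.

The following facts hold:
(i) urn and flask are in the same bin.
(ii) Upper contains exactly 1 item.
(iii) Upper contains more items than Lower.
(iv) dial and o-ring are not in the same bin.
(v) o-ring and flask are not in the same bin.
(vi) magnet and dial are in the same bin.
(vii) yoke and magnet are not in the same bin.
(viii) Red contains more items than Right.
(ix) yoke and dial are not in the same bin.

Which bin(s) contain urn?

urn: Red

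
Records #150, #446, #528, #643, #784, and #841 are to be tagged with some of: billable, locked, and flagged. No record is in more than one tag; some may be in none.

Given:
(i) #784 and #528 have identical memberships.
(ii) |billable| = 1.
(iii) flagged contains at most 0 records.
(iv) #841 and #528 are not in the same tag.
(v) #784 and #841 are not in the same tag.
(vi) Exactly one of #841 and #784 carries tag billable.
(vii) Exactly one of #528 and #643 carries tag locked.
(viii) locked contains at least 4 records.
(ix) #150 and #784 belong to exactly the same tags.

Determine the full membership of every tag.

billable = {#841}; locked = {#150, #446, #528, #784}; flagged = {}

(iii): flagged already has 0, so the rest are out.
Suppose #150 ∈ billable: no assignment then satisfies all the clues, so #150 ∉ billable.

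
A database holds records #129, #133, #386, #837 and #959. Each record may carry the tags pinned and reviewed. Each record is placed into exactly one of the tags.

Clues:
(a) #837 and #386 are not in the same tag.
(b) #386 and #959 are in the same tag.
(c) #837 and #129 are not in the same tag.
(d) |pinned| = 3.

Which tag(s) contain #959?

#959: pinned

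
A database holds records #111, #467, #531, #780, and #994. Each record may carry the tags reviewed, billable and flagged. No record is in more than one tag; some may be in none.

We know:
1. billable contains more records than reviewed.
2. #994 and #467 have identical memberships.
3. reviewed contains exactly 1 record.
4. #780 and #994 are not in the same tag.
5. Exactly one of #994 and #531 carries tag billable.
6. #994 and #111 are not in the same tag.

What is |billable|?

2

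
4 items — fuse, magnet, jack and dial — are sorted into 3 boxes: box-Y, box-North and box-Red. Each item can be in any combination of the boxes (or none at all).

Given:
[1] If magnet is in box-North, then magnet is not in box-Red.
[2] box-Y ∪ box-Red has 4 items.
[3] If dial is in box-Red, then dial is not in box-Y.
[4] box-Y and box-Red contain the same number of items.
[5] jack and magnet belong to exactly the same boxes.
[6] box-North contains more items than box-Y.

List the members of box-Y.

box-Y = {jack, magnet}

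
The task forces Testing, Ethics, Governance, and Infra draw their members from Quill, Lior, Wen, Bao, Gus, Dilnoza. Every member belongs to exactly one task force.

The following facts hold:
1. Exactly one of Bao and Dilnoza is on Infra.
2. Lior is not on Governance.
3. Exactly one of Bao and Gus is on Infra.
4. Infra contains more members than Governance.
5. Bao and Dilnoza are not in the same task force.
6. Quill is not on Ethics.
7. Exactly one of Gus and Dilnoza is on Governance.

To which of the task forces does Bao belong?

Bao: Infra

From (2): Lior ∉ Governance.
From (6): Quill ∉ Ethics.
Suppose Bao ∈ Testing: no assignment then satisfies all the clues, so Bao ∉ Testing.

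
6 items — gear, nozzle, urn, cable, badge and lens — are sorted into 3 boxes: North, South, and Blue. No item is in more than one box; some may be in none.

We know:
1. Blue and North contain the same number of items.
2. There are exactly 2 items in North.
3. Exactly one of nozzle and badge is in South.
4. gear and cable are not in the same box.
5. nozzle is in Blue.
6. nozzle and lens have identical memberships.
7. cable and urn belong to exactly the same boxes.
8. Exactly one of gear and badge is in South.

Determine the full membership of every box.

North = {cable, urn}; South = {badge}; Blue = {lens, nozzle}

From (5): nozzle ∈ Blue.
(3) (exactly one): badge ∈ South.
(6): lens matches nozzle: lens ∉ North.
(6): lens matches nozzle: lens ∉ South.
(6): lens matches nozzle: lens ∈ Blue.
(8) (exactly one): gear ∉ South.
Suppose gear ∈ North: no assignment then satisfies all the clues, so gear ∉ North.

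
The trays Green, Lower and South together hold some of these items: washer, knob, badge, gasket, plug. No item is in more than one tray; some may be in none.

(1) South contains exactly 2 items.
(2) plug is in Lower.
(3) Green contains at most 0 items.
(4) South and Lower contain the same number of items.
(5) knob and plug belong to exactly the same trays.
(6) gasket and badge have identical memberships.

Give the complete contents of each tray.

From (2): plug ∈ Lower.
(3): Green already has 0, so the rest are out.
(5): knob matches plug: knob ∈ Lower.
Suppose washer ∈ Lower: no assignment then satisfies all the clues, so washer ∉ Lower.

Green = {}; Lower = {knob, plug}; South = {badge, gasket}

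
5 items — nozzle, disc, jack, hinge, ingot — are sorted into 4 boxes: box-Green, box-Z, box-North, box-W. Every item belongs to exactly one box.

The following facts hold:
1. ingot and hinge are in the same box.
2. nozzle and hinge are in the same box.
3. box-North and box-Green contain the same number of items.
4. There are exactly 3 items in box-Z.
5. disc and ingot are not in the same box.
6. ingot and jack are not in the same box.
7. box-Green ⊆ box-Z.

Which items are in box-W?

box-W = {disc, jack}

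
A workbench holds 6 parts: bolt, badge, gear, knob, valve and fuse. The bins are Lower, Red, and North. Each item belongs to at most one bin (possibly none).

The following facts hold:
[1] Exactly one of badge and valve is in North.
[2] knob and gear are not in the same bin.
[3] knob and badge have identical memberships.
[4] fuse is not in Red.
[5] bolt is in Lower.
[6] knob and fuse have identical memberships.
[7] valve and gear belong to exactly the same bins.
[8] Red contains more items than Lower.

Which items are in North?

North = {badge, fuse, knob}

From (4): fuse ∉ Red.
From (5): bolt ∈ Lower.
(6): knob matches fuse: knob ∉ Red.
(3): badge matches knob: badge ∉ Red.
Suppose badge ∉ North: no assignment then satisfies all the clues, so badge ∈ North.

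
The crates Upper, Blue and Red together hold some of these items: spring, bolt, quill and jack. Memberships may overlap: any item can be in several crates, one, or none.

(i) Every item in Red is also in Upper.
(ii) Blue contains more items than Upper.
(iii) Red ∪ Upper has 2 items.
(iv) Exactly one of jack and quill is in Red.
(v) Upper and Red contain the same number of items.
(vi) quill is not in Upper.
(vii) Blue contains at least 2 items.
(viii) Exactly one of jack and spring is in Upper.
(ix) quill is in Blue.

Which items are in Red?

Red = {bolt, jack}

From (vi): quill ∉ Upper.
From (ix): quill ∈ Blue.
(i) contrapositive: quill ∉ Red.
(iv) (exactly one): jack ∈ Red.
(i) with jack ∈ Red: jack ∈ Upper.
(viii) (exactly one): spring ∉ Upper.
(i) contrapositive: spring ∉ Red.
Suppose bolt ∉ Red: no assignment then satisfies all the clues, so bolt ∈ Red.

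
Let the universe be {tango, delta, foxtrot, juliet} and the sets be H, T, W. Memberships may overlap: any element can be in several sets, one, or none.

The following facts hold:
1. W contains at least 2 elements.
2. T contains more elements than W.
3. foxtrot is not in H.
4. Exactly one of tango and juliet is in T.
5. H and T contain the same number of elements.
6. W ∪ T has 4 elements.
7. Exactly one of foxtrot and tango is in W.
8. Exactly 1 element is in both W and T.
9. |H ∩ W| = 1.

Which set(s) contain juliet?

From (3): foxtrot ∉ H.
Suppose juliet ∉ H: no assignment then satisfies all the clues, so juliet ∈ H.

juliet: H, W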